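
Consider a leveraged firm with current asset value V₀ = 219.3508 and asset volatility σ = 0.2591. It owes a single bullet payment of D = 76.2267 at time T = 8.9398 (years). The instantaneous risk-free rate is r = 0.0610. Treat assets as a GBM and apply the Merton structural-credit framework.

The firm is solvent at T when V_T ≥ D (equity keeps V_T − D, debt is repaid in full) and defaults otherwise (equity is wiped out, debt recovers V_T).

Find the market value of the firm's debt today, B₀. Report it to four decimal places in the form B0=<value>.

B0=43.6777

d₁ = [ln(V₀/D) + (r + σ²/2)T] / (σ√T)
   = [ln(219.3508/76.2267) + (0.0610 + 0.5·0.2591²)·8.9398] / (0.2591·√8.9398)
   = [1.056960 + 0.845405] / 0.774696 = 2.455628
d₂ = d₁ − σ√T = 2.455628 − 0.774696 = 1.680932
N(d₁) = 0.992968,  N(d₂) = 0.953612,  e^(−rT) = 0.579652
E₀ = V₀·N(d₁) − D·e^(−rT)·N(d₂)
   = 219.3508·0.992968 − 76.2267·0.579652·0.953612 = 175.673054
B₀ = V₀ − E₀ = 219.3508 − 175.673054 = 43.677746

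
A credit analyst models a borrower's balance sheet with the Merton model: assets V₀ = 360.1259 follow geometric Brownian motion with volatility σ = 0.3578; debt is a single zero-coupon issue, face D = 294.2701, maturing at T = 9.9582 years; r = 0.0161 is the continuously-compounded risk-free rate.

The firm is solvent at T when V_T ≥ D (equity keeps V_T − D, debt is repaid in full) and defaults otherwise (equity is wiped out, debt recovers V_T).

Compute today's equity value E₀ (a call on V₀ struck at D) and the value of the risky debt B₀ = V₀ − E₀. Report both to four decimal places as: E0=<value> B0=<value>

E0=191.2256 B0=168.9003

d₁ = [ln(V₀/D) + (r + σ²/2)T] / (σ√T)
   = [ln(360.1259/294.2701) + (0.0161 + 0.5·0.3578²)·9.9582] / (0.3578·√9.9582)
   = [0.201956 + 0.797756] / 1.129096 = 0.885409
d₂ = d₁ − σ√T = 0.885409 − 1.129096 = -0.243687
N(d₁) = 0.812032,  N(d₂) = 0.403737,  e^(−rT) = 0.851865
E₀ = V₀·N(d₁) − D·e^(−rT)·N(d₂)
   = 360.1259·0.812032 − 294.2701·0.851865·0.403737 = 191.225643
B₀ = V₀ − E₀ = 360.1259 − 191.225643 = 168.900257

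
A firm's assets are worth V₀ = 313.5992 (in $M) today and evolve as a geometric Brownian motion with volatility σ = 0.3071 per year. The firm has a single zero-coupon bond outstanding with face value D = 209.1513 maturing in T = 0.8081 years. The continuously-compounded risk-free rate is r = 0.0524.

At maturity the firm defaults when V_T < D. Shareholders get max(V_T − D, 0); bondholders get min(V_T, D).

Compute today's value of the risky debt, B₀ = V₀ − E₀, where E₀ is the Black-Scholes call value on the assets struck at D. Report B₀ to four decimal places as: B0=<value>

B0=198.9584

d₁ = [ln(V₀/D) + (r + σ²/2)T] / (σ√T)
   = [ln(313.5992/209.1513) + (0.0524 + 0.5·0.3071²)·0.8081] / (0.3071·√0.8081)
   = [0.405058 + 0.080451] / 0.276066 = 1.758670
d₂ = d₁ − σ√T = 1.758670 − 0.276066 = 1.482604
N(d₁) = 0.960683,  N(d₂) = 0.930910,  e^(−rT) = 0.958540
E₀ = V₀·N(d₁) − D·e^(−rT)·N(d₂)
   = 313.5992·0.960683 − 209.1513·0.958540·0.930910 = 114.640796
B₀ = V₀ − E₀ = 313.5992 − 114.640796 = 198.958404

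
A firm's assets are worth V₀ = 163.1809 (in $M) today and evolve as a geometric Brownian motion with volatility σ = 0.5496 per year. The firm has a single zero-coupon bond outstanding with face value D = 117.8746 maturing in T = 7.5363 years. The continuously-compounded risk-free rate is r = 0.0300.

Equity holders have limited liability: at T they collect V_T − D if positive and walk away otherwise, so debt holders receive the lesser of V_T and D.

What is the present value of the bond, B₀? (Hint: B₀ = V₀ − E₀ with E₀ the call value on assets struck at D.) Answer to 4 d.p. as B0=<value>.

d₁ = [ln(V₀/D) + (r + σ²/2)T] / (σ√T)
   = [ln(163.1809/117.8746) + (0.0300 + 0.5·0.5496²)·7.5363] / (0.5496·√7.5363)
   = [0.325238 + 1.364297] / 1.508780 = 1.119802
d₂ = d₁ − σ√T = 1.119802 − 1.508780 = -0.388977
N(d₁) = 0.868601,  N(d₂) = 0.348646,  e^(−rT) = 0.797647
E₀ = V₀·N(d₁) − D·e^(−rT)·N(d₂)
   = 163.1809·0.868601 − 117.8746·0.797647·0.348646 = 108.958538
B₀ = V₀ − E₀ = 163.1809 − 108.958538 = 54.222362

B0=54.2224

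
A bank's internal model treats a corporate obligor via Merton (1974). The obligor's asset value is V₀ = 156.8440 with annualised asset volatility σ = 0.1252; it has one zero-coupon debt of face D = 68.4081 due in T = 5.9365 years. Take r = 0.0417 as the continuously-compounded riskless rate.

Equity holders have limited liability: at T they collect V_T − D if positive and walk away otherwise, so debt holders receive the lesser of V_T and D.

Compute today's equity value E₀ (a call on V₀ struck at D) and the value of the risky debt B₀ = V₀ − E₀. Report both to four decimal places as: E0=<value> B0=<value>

E0=103.4386 B0=53.4054

d₁ = [ln(V₀/D) + (r + σ²/2)T] / (σ√T)
   = [ln(156.8440/68.4081) + (0.0417 + 0.5·0.1252²)·5.9365] / (0.1252·√5.9365)
   = [0.829760 + 0.294079] / 0.305049 = 3.684130
d₂ = d₁ − σ√T = 3.684130 − 0.305049 = 3.379081
N(d₁) = 0.999885,  N(d₂) = 0.999636,  e^(−rT) = 0.780710
E₀ = V₀·N(d₁) − D·e^(−rT)·N(d₂)
   = 156.8440·0.999885 − 68.4081·0.780710·0.999636 = 103.438565
B₀ = V₀ − E₀ = 156.8440 − 103.438565 = 53.405435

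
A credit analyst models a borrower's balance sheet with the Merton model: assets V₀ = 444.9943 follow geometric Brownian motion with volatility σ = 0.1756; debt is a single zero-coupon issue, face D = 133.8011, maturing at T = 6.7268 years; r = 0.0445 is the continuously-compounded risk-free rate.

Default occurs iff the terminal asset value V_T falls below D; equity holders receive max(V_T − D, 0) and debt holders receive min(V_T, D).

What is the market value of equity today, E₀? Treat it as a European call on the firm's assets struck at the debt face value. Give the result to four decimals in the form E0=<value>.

E0=345.8189

d₁ = [ln(V₀/D) + (r + σ²/2)T] / (σ√T)
   = [ln(444.9943/133.8011) + (0.0445 + 0.5·0.1756²)·6.7268] / (0.1756·√6.7268)
   = [1.201707 + 0.403054] / 0.455437 = 3.523560
d₂ = d₁ − σ√T = 3.523560 − 0.455437 = 3.068123
N(d₁) = 0.999787,  N(d₂) = 0.998923,  e^(−rT) = 0.741305
E₀ = V₀·N(d₁) − D·e^(−rT)·N(d₂)
   = 444.9943·0.999787 − 133.8011·0.741305·0.998923 = 345.818915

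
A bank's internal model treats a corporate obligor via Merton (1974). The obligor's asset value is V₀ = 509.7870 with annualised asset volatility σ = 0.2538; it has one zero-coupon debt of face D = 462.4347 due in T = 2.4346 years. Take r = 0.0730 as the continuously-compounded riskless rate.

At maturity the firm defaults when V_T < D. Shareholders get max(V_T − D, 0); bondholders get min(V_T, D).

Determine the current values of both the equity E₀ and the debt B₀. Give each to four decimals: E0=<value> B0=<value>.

E0=147.7225 B0=362.0645

d₁ = [ln(V₀/D) + (r + σ²/2)T] / (σ√T)
   = [ln(509.7870/462.4347) + (0.0730 + 0.5·0.2538²)·2.4346] / (0.2538·√2.4346)
   = [0.097488 + 0.256137] / 0.396009 = 0.892972
d₂ = d₁ − σ√T = 0.892972 − 0.396009 = 0.496962
N(d₁) = 0.814064,  N(d₂) = 0.690392,  e^(−rT) = 0.837172
E₀ = V₀·N(d₁) − D·e^(−rT)·N(d₂)
   = 509.7870·0.814064 − 462.4347·0.837172·0.690392 = 147.722548
B₀ = V₀ − E₀ = 509.7870 − 147.722548 = 362.064452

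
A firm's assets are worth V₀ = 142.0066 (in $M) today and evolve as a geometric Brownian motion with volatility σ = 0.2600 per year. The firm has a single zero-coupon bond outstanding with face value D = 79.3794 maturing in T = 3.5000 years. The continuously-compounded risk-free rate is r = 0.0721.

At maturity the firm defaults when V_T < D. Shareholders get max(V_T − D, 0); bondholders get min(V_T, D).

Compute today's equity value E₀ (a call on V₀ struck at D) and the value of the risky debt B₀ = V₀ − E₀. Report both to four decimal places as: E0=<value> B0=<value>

E0=81.1167 B0=60.8899

d₁ = [ln(V₀/D) + (r + σ²/2)T] / (σ√T)
   = [ln(142.0066/79.3794) + (0.0721 + 0.5·0.2600²)·3.5000] / (0.2600·√3.5000)
   = [0.581635 + 0.370650] / 0.486415 = 1.957760
d₂ = d₁ − σ√T = 1.957760 − 0.486415 = 1.471344
N(d₁) = 0.974871,  N(d₂) = 0.929401,  e^(−rT) = 0.776973
E₀ = V₀·N(d₁) − D·e^(−rT)·N(d₂)
   = 142.0066·0.974871 − 79.3794·0.776973·0.929401 = 81.116709
B₀ = V₀ − E₀ = 142.0066 − 81.116709 = 60.889891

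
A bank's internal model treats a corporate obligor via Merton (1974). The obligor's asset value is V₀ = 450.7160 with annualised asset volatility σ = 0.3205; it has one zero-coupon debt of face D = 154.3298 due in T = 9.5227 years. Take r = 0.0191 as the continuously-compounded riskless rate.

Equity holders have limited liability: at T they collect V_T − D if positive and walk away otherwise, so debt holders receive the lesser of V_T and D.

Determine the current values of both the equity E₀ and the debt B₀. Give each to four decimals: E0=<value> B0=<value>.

E0=332.7344 B0=117.9816

d₁ = [ln(V₀/D) + (r + σ²/2)T] / (σ√T)
   = [ln(450.7160/154.3298) + (0.0191 + 0.5·0.3205²)·9.5227] / (0.3205·√9.5227)
   = [1.071746 + 0.670971] / 0.989027 = 1.762051
d₂ = d₁ − σ√T = 1.762051 − 0.989027 = 0.773025
N(d₁) = 0.960970,  N(d₂) = 0.780246,  e^(−rT) = 0.833698
E₀ = V₀·N(d₁) − D·e^(−rT)·N(d₂)
   = 450.7160·0.960970 − 154.3298·0.833698·0.780246 = 332.734440
B₀ = V₀ − E₀ = 450.7160 − 332.734440 = 117.981560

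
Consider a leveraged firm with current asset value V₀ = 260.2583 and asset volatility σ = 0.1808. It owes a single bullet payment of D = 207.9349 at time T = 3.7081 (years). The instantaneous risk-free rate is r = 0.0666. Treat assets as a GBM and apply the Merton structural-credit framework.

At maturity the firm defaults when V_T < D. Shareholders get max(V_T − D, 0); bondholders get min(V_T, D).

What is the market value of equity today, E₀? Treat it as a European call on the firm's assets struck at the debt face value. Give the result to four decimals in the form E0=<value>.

d₁ = [ln(V₀/D) + (r + σ²/2)T] / (σ√T)
   = [ln(260.2583/207.9349) + (0.0666 + 0.5·0.1808²)·3.7081] / (0.1808·√3.7081)
   = [0.224450 + 0.307566] / 0.348156 = 1.528094
d₂ = d₁ − σ√T = 1.528094 − 0.348156 = 1.179938
N(d₁) = 0.936755,  N(d₂) = 0.880988,  e^(−rT) = 0.781172
E₀ = V₀·N(d₁) − D·e^(−rT)·N(d₂)
   = 260.2583·0.936755 − 207.9349·0.781172·0.880988 = 100.696925

E0=100.6969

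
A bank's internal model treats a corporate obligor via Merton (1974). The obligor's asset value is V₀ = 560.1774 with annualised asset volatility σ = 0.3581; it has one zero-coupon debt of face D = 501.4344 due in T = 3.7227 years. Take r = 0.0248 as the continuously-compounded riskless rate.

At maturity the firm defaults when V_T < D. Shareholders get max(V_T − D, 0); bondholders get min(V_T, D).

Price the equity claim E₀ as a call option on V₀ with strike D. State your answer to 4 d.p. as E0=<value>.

d₁ = [ln(V₀/D) + (r + σ²/2)T] / (σ√T)
   = [ln(560.1774/501.4344) + (0.0248 + 0.5·0.3581²)·3.7227] / (0.3581·√3.7227)
   = [0.110781 + 0.331014] / 0.690929 = 0.639422
d₂ = d₁ − σ√T = 0.639422 − 0.690929 = -0.051507
N(d₁) = 0.738726,  N(d₂) = 0.479461,  e^(−rT) = 0.911811
E₀ = V₀·N(d₁) − D·e^(−rT)·N(d₂)
   = 560.1774·0.738726 − 501.4344·0.911811·0.479461 = 194.601668

E0=194.6017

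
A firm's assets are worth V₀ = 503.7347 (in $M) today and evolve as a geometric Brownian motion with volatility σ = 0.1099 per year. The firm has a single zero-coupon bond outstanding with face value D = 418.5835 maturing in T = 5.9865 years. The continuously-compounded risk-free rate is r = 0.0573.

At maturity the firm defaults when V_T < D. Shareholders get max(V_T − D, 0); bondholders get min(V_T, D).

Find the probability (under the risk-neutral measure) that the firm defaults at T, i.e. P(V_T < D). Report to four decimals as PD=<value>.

d₁ = [ln(V₀/D) + (r + σ²/2)T] / (σ√T)
   = [ln(503.7347/418.5835) + (0.0573 + 0.5·0.1099²)·5.9865] / (0.1099·√5.9865)
   = [0.185173 + 0.379179] / 0.268896 = 2.098776
d₂ = d₁ − σ√T = 2.098776 − 0.268896 = 1.829880
risk-neutral PD = N(−d₂) = N(-1.829880) = 0.033634

PD=0.0336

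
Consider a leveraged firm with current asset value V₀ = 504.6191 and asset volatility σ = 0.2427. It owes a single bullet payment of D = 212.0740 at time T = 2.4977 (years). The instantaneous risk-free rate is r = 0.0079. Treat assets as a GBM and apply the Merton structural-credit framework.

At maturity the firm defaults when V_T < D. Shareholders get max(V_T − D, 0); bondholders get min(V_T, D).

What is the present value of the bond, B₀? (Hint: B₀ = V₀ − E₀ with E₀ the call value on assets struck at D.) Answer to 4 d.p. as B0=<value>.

B0=207.4971

d₁ = [ln(V₀/D) + (r + σ²/2)T] / (σ√T)
   = [ln(504.6191/212.0740) + (0.0079 + 0.5·0.2427²)·2.4977] / (0.2427·√2.4977)
   = [0.866869 + 0.093293] / 0.383566 = 2.503252
d₂ = d₁ − σ√T = 2.503252 − 0.383566 = 2.119686
N(d₁) = 0.993847,  N(d₂) = 0.982984,  e^(−rT) = 0.980462
E₀ = V₀·N(d₁) − D·e^(−rT)·N(d₂)
   = 504.6191·0.993847 − 212.0740·0.980462·0.982984 = 297.122023
B₀ = V₀ − E₀ = 504.6191 − 297.122023 = 207.497077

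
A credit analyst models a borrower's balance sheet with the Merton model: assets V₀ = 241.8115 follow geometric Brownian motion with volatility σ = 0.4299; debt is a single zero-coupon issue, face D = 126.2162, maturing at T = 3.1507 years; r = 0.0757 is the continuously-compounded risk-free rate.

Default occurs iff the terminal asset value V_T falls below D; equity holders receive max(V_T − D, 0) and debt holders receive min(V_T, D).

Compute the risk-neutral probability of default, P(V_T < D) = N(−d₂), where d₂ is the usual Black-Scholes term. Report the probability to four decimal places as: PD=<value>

PD=0.2168

d₁ = [ln(V₀/D) + (r + σ²/2)T] / (σ√T)
   = [ln(241.8115/126.2162) + (0.0757 + 0.5·0.4299²)·3.1507] / (0.4299·√3.1507)
   = [0.650162 + 0.529655] / 0.763082 = 1.546122
d₂ = d₁ − σ√T = 1.546122 − 0.763082 = 0.783040
risk-neutral PD = N(−d₂) = N(-0.783040) = 0.216802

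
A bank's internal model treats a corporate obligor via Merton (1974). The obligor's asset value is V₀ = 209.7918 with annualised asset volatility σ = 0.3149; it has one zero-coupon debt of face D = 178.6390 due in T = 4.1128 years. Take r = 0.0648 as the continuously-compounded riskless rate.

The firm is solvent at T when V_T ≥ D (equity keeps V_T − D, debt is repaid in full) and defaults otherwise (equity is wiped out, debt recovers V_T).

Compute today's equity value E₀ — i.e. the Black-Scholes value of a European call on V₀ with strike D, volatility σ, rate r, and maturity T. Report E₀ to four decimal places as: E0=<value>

E0=88.7783

d₁ = [ln(V₀/D) + (r + σ²/2)T] / (σ√T)
   = [ln(209.7918/178.6390) + (0.0648 + 0.5·0.3149²)·4.1128] / (0.3149·√4.1128)
   = [0.160749 + 0.470426] / 0.638618 = 0.988344
d₂ = d₁ − σ√T = 0.988344 − 0.638618 = 0.349726
N(d₁) = 0.838508,  N(d₂) = 0.636728,  e^(−rT) = 0.766049
E₀ = V₀·N(d₁) − D·e^(−rT)·N(d₂)
   = 209.7918·0.838508 − 178.6390·0.766049·0.636728 = 88.778329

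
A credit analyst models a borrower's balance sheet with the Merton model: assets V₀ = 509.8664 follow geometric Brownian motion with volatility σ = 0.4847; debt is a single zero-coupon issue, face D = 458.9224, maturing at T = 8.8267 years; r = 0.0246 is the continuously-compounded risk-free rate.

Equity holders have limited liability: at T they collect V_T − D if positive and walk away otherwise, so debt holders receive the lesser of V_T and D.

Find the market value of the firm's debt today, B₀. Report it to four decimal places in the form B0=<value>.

d₁ = [ln(V₀/D) + (r + σ²/2)T] / (σ√T)
   = [ln(509.8664/458.9224) + (0.0246 + 0.5·0.4847²)·8.8267] / (0.4847·√8.8267)
   = [0.105268 + 1.253983] / 1.440032 = 0.943903
d₂ = d₁ − σ√T = 0.943903 − 1.440032 = -0.496129
N(d₁) = 0.827390,  N(d₂) = 0.309902,  e^(−rT) = 0.804820
E₀ = V₀·N(d₁) − D·e^(−rT)·N(d₂)
   = 509.8664·0.827390 − 458.9224·0.804820·0.309902 = 307.396438
B₀ = V₀ − E₀ = 509.8664 − 307.396438 = 202.469962

B0=202.4700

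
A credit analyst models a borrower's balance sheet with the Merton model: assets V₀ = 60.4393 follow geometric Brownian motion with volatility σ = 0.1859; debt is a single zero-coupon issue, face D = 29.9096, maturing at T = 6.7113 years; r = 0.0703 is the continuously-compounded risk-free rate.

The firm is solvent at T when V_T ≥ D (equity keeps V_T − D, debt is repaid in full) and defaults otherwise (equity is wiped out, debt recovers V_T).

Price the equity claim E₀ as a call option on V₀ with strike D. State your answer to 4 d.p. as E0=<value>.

E0=41.8174

d₁ = [ln(V₀/D) + (r + σ²/2)T] / (σ√T)
   = [ln(60.4393/29.9096) + (0.0703 + 0.5·0.1859²)·6.7113] / (0.1859·√6.7113)
   = [0.703460 + 0.587772] / 0.481596 = 2.681152
d₂ = d₁ − σ√T = 2.681152 − 0.481596 = 2.199556
N(d₁) = 0.996332,  N(d₂) = 0.986081,  e^(−rT) = 0.623876
E₀ = V₀·N(d₁) − D·e^(−rT)·N(d₂)
   = 60.4393·0.996332 − 29.9096·0.623876·0.986081 = 41.817444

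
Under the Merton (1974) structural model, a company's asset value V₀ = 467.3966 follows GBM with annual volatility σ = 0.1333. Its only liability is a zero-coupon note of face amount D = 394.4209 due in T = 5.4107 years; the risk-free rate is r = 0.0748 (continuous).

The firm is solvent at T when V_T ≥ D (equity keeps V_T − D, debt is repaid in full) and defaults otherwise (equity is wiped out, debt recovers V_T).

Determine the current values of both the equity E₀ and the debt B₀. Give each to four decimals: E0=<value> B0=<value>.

E0=205.5987 B0=261.7979

d₁ = [ln(V₀/D) + (r + σ²/2)T] / (σ√T)
   = [ln(467.3966/394.4209) + (0.0748 + 0.5·0.1333²)·5.4107] / (0.1333·√5.4107)
   = [0.169760 + 0.452791] / 0.310068 = 2.007789
d₂ = d₁ − σ√T = 2.007789 − 0.310068 = 1.697721
N(d₁) = 0.977667,  N(d₂) = 0.955220,  e^(−rT) = 0.667163
E₀ = V₀·N(d₁) − D·e^(−rT)·N(d₂)
   = 467.3966·0.977667 − 394.4209·0.667163·0.955220 = 205.598735
B₀ = V₀ − E₀ = 467.3966 − 205.598735 = 261.797865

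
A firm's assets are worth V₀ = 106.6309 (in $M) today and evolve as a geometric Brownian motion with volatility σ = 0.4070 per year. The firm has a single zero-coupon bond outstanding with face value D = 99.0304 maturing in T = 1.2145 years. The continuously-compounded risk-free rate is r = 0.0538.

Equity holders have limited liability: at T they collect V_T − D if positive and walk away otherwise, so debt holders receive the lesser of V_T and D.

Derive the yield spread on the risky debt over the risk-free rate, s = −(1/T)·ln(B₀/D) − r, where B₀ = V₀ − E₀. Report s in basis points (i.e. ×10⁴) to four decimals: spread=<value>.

spread=1098.8682

d₁ = [ln(V₀/D) + (r + σ²/2)T] / (σ√T)
   = [ln(106.6309/99.0304) + (0.0538 + 0.5·0.4070²)·1.2145] / (0.4070·√1.2145)
   = [0.073946 + 0.165930] / 0.448532 = 0.534805
d₂ = d₁ − σ√T = 0.534805 − 0.448532 = 0.086273
N(d₁) = 0.703608,  N(d₂) = 0.534375,  e^(−rT) = 0.936749
E₀ = V₀·N(d₁) − D·e^(−rT)·N(d₂)
   = 106.6309·0.703608 − 99.0304·0.936749·0.534375 = 25.454121
B₀ = V₀ − E₀ = 106.6309 − 25.454121 = 81.176779
spread = −(1/T)·ln(B₀/D) − r = −(1/1.2145)·ln(81.176779/99.0304) − 0.0538 = 0.10988682
in basis points: 0.10988682 × 10⁴ = 1098.8682 bp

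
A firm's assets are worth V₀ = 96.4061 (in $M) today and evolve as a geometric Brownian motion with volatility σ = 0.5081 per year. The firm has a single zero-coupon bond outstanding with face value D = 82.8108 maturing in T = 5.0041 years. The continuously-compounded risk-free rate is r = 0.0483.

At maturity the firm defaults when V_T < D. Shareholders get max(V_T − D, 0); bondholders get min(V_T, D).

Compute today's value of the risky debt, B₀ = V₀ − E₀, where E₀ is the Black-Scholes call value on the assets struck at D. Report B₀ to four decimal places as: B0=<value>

B0=44.1750

d₁ = [ln(V₀/D) + (r + σ²/2)T] / (σ√T)
   = [ln(96.4061/82.8108) + (0.0483 + 0.5·0.5081²)·5.0041] / (0.5081·√5.0041)
   = [0.152011 + 0.887641] / 1.136612 = 0.914694
d₂ = d₁ − σ√T = 0.914694 − 1.136612 = -0.221918
N(d₁) = 0.819824,  N(d₂) = 0.412189,  e^(−rT) = 0.785293
E₀ = V₀·N(d₁) − D·e^(−rT)·N(d₂)
   = 96.4061·0.819824 − 82.8108·0.785293·0.412189 = 52.231060
B₀ = V₀ − E₀ = 96.4061 − 52.231060 = 44.175040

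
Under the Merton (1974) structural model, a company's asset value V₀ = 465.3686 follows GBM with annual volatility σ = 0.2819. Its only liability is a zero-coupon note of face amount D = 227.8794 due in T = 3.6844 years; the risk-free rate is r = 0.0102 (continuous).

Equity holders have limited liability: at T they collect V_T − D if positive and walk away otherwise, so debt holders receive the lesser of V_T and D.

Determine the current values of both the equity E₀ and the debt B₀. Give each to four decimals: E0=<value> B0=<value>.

d₁ = [ln(V₀/D) + (r + σ²/2)T] / (σ√T)
   = [ln(465.3686/227.8794) + (0.0102 + 0.5·0.2819²)·3.6844] / (0.2819·√3.6844)
   = [0.714013 + 0.183976] / 0.541101 = 1.659559
d₂ = d₁ − σ√T = 1.659559 − 0.541101 = 1.118458
N(d₁) = 0.951498,  N(d₂) = 0.868314,  e^(−rT) = 0.963117
E₀ = V₀·N(d₁) − D·e^(−rT)·N(d₂)
   = 465.3686·0.951498 − 227.8794·0.963117·0.868314 = 252.224717
B₀ = V₀ − E₀ = 465.3686 − 252.224717 = 213.143883

E0=252.2247 B0=213.1439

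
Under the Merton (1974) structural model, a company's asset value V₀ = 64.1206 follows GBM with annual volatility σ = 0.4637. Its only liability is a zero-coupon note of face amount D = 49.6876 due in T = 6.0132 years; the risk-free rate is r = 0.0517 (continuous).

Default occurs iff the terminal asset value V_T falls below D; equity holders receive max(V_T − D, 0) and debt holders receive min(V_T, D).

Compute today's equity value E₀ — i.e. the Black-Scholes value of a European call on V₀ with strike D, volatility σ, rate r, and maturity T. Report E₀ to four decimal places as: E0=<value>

d₁ = [ln(V₀/D) + (r + σ²/2)T] / (σ√T)
   = [ln(64.1206/49.6876) + (0.0517 + 0.5·0.4637²)·6.0132] / (0.4637·√6.0132)
   = [0.255010 + 0.957355] / 1.137077 = 1.066212
d₂ = d₁ − σ√T = 1.066212 − 1.137077 = -0.070865
N(d₁) = 0.856836,  N(d₂) = 0.471752,  e^(−rT) = 0.732800
E₀ = V₀·N(d₁) − D·e^(−rT)·N(d₂)
   = 64.1206·0.856836 − 49.6876·0.732800·0.471752 = 37.763827

E0=37.7638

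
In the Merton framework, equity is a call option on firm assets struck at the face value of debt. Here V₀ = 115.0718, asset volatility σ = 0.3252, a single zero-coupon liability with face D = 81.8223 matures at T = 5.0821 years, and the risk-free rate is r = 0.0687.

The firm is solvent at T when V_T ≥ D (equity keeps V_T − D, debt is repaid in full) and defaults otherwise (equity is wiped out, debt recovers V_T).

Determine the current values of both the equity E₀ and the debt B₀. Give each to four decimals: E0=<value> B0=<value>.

E0=62.6943 B0=52.3775

d₁ = [ln(V₀/D) + (r + σ²/2)T] / (σ√T)
   = [ln(115.0718/81.8223) + (0.0687 + 0.5·0.3252²)·5.0821] / (0.3252·√5.0821)
   = [0.341006 + 0.617869] / 0.733115 = 1.307947
d₂ = d₁ − σ√T = 1.307947 − 0.733115 = 0.574832
N(d₁) = 0.904554,  N(d₂) = 0.717297,  e^(−rT) = 0.705294
E₀ = V₀·N(d₁) − D·e^(−rT)·N(d₂)
   = 115.0718·0.904554 − 81.8223·0.705294·0.717297 = 62.694324
B₀ = V₀ − E₀ = 115.0718 − 62.694324 = 52.377476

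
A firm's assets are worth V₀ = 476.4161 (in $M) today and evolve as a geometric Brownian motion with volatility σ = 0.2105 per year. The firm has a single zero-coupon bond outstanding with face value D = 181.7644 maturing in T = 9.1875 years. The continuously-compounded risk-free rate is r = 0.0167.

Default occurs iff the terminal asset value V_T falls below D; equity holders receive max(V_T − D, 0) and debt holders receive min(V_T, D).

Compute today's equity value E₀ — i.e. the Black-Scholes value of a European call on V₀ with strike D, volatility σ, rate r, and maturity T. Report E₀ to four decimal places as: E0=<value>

d₁ = [ln(V₀/D) + (r + σ²/2)T] / (σ√T)
   = [ln(476.4161/181.7644) + (0.0167 + 0.5·0.2105²)·9.1875] / (0.2105·√9.1875)
   = [0.963580 + 0.356981] / 0.638044 = 2.069703
d₂ = d₁ − σ√T = 2.069703 − 0.638044 = 1.431658
N(d₁) = 0.980760,  N(d₂) = 0.923879,  e^(−rT) = 0.857760
E₀ = V₀·N(d₁) − D·e^(−rT)·N(d₂)
   = 476.4161·0.980760 − 181.7644·0.857760·0.923879 = 323.207631

E0=323.2076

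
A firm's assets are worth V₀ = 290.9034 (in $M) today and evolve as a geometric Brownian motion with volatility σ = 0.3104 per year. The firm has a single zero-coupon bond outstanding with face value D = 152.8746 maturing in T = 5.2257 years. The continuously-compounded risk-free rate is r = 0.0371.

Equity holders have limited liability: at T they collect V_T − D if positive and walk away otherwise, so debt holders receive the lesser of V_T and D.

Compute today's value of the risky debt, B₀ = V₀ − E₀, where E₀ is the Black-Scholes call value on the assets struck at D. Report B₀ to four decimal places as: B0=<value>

B0=118.3212

d₁ = [ln(V₀/D) + (r + σ²/2)T] / (σ√T)
   = [ln(290.9034/152.8746) + (0.0371 + 0.5·0.3104²)·5.2257] / (0.3104·√5.2257)
   = [0.643373 + 0.445617] / 0.709568 = 1.534723
d₂ = d₁ − σ√T = 1.534723 − 0.709568 = 0.825155
N(d₁) = 0.937574,  N(d₂) = 0.795358,  e^(−rT) = 0.823762
E₀ = V₀·N(d₁) − D·e^(−rT)·N(d₂)
   = 290.9034·0.937574 − 152.8746·0.823762·0.795358 = 172.582185
B₀ = V₀ − E₀ = 290.9034 − 172.582185 = 118.321215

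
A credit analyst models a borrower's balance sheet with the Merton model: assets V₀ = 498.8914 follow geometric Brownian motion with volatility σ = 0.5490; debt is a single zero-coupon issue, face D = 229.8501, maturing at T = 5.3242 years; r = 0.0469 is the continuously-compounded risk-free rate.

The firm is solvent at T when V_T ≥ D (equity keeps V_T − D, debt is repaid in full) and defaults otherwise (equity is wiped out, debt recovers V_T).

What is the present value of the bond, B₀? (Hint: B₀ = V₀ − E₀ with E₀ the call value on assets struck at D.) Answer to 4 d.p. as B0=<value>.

B0=139.2263

d₁ = [ln(V₀/D) + (r + σ²/2)T] / (σ√T)
   = [ln(498.8914/229.8501) + (0.0469 + 0.5·0.5490²)·5.3242] / (0.5490·√5.3242)
   = [0.774961 + 1.052065] / 1.266775 = 1.442265
d₂ = d₁ − σ√T = 1.442265 − 1.266775 = 0.175490
N(d₁) = 0.925386,  N(d₂) = 0.569653,  e^(−rT) = 0.779031
E₀ = V₀·N(d₁) − D·e^(−rT)·N(d₂)
   = 498.8914·0.925386 − 229.8501·0.779031·0.569653 = 359.665062
B₀ = V₀ − E₀ = 498.8914 − 359.665062 = 139.226338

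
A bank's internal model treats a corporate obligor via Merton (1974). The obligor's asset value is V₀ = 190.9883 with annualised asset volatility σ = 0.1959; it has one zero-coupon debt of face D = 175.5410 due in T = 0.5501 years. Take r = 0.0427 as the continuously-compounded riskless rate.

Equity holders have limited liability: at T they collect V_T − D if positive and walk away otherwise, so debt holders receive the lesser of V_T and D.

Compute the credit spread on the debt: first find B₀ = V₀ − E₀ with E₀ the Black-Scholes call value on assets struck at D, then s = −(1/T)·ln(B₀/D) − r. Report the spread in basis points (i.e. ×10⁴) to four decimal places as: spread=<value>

d₁ = [ln(V₀/D) + (r + σ²/2)T] / (σ√T)
   = [ln(190.9883/175.5410) + (0.0427 + 0.5·0.1959²)·0.5501] / (0.1959·√0.5501)
   = [0.084340 + 0.034045] / 0.145297 = 0.814777
d₂ = d₁ − σ√T = 0.814777 − 0.145297 = 0.669481
N(d₁) = 0.792400,  N(d₂) = 0.748406,  e^(−rT) = 0.976784
E₀ = V₀·N(d₁) − D·e^(−rT)·N(d₂)
   = 190.9883·0.792400 − 175.5410·0.976784·0.748406 = 23.013247
B₀ = V₀ − E₀ = 190.9883 − 23.013247 = 167.975053
spread = −(1/T)·ln(B₀/D) − r = −(1/0.5501)·ln(167.975053/175.5410) − 0.0427 = 0.03738937
in basis points: 0.03738937 × 10⁴ = 373.8937 bp

spread=373.8937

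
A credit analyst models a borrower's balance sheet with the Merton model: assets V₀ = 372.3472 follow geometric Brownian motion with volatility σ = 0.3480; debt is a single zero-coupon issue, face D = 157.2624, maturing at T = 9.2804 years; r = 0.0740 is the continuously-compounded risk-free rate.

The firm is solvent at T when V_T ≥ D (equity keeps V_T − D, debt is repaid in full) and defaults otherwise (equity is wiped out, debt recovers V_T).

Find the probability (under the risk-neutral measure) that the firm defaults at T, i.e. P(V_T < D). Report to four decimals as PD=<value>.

d₁ = [ln(V₀/D) + (r + σ²/2)T] / (σ√T)
   = [ln(372.3472/157.2624) + (0.0740 + 0.5·0.3480²)·9.2804] / (0.3480·√9.2804)
   = [0.861911 + 1.248696] / 1.060138 = 1.990879
d₂ = d₁ − σ√T = 1.990879 − 1.060138 = 0.930741
risk-neutral PD = N(−d₂) = N(-0.930741) = 0.175994

PD=0.1760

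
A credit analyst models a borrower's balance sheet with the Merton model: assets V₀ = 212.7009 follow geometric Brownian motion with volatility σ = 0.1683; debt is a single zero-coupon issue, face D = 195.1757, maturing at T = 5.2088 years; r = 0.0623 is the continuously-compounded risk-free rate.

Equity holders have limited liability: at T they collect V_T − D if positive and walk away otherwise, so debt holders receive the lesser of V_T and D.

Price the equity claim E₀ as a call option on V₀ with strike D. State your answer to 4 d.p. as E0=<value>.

d₁ = [ln(V₀/D) + (r + σ²/2)T] / (σ√T)
   = [ln(212.7009/195.1757) + (0.0623 + 0.5·0.1683²)·5.2088] / (0.1683·√5.2088)
   = [0.085987 + 0.398278] / 0.384108 = 1.260752
d₂ = d₁ − σ√T = 1.260752 − 0.384108 = 0.876644
N(d₁) = 0.896301,  N(d₂) = 0.809660,  e^(−rT) = 0.722883
E₀ = V₀·N(d₁) − D·e^(−rT)·N(d₂)
   = 212.7009·0.896301 − 195.1757·0.722883·0.809660 = 76.409757

E0=76.4098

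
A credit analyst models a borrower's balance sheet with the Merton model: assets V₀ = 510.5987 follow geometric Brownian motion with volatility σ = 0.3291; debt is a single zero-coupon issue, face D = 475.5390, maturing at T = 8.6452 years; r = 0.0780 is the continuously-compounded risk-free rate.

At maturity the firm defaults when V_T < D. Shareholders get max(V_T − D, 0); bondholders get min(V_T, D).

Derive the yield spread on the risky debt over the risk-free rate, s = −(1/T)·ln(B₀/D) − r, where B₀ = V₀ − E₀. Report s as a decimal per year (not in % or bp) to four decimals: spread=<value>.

d₁ = [ln(V₀/D) + (r + σ²/2)T] / (σ√T)
   = [ln(510.5987/475.5390) + (0.0780 + 0.5·0.3291²)·8.6452] / (0.3291·√8.6452)
   = [0.071135 + 1.142493] / 0.967644 = 1.254209
d₂ = d₁ − σ√T = 1.254209 − 0.967644 = 0.286566
N(d₁) = 0.895117,  N(d₂) = 0.612778,  e^(−rT) = 0.509500
E₀ = V₀·N(d₁) − D·e^(−rT)·N(d₂)
   = 510.5987·0.895117 − 475.5390·0.509500·0.612778 = 308.577502
B₀ = V₀ − E₀ = 510.5987 − 308.577502 = 202.021198
spread = −(1/T)·ln(B₀/D) − r = −(1/8.6452)·ln(202.021198/475.5390) − 0.0780 = 0.02102330

spread=0.0210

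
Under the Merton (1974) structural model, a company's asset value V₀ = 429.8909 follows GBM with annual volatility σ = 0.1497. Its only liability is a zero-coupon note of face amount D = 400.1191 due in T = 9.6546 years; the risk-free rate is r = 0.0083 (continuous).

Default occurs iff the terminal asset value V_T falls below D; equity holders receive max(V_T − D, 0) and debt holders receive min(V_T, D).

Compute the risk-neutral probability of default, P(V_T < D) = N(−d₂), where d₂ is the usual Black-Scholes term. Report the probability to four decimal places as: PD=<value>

d₁ = [ln(V₀/D) + (r + σ²/2)T] / (σ√T)
   = [ln(429.8909/400.1191) + (0.0083 + 0.5·0.1497²)·9.6546] / (0.1497·√9.6546)
   = [0.071769 + 0.188313] / 0.465146 = 0.559142
d₂ = d₁ − σ√T = 0.559142 − 0.465146 = 0.093997
risk-neutral PD = N(−d₂) = N(-0.093997) = 0.462556

PD=0.4626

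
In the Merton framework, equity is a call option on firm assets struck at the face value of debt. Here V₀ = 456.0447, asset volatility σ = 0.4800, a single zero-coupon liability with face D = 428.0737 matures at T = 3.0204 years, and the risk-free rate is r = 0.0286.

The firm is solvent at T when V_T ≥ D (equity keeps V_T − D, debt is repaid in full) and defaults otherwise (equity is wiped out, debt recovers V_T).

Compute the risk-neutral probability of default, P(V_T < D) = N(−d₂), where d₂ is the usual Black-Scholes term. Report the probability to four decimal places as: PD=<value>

d₁ = [ln(V₀/D) + (r + σ²/2)T] / (σ√T)
   = [ln(456.0447/428.0737) + (0.0286 + 0.5·0.4800²)·3.0204] / (0.4800·√3.0204)
   = [0.063295 + 0.434334] / 0.834206 = 0.596530
d₂ = d₁ − σ√T = 0.596530 − 0.834206 = -0.237676
risk-neutral PD = N(−d₂) = N(0.237676) = 0.593934

PD=0.5939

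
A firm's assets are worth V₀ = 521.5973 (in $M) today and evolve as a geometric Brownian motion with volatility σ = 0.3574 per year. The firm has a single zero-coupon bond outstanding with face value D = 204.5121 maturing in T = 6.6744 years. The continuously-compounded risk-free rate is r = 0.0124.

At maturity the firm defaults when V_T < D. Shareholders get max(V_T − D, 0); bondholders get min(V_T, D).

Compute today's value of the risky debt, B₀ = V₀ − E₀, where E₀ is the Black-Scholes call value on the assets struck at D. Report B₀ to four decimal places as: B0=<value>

B0=169.8807

d₁ = [ln(V₀/D) + (r + σ²/2)T] / (σ√T)
   = [ln(521.5973/204.5121) + (0.0124 + 0.5·0.3574²)·6.6744] / (0.3574·√6.6744)
   = [0.936269 + 0.509039] / 0.923338 = 1.565307
d₂ = d₁ − σ√T = 1.565307 − 0.923338 = 0.641970
N(d₁) = 0.941245,  N(d₂) = 0.739554,  e^(−rT) = 0.920570
E₀ = V₀·N(d₁) − D·e^(−rT)·N(d₂)
   = 521.5973·0.941245 − 204.5121·0.920570·0.739554 = 351.716634
B₀ = V₀ − E₀ = 521.5973 − 351.716634 = 169.880666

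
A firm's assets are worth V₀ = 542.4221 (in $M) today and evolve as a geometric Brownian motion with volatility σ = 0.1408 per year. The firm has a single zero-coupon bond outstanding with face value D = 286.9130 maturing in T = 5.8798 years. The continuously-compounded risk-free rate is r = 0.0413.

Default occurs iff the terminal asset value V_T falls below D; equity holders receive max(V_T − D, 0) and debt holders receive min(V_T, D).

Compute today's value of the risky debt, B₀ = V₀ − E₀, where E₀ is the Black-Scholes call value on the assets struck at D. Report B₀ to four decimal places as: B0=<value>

B0=224.8689

d₁ = [ln(V₀/D) + (r + σ²/2)T] / (σ√T)
   = [ln(542.4221/286.9130) + (0.0413 + 0.5·0.1408²)·5.8798] / (0.1408·√5.8798)
   = [0.636865 + 0.301118] / 0.341416 = 2.747333
d₂ = d₁ − σ√T = 2.747333 − 0.341416 = 2.405917
N(d₁) = 0.996996,  N(d₂) = 0.991934,  e^(−rT) = 0.784400
E₀ = V₀·N(d₁) − D·e^(−rT)·N(d₂)
   = 542.4221·0.996996 − 286.9130·0.784400·0.991934 = 317.553233
B₀ = V₀ − E₀ = 542.4221 − 317.553233 = 224.868867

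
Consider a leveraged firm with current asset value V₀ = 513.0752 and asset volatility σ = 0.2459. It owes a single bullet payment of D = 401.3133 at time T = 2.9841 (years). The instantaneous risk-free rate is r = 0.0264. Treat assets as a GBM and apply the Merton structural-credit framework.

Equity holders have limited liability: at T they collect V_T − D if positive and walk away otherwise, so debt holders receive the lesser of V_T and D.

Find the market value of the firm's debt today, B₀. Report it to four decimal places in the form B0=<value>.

B0=347.4891

d₁ = [ln(V₀/D) + (r + σ²/2)T] / (σ√T)
   = [ln(513.0752/401.3133) + (0.0264 + 0.5·0.2459²)·2.9841] / (0.2459·√2.9841)
   = [0.245680 + 0.169000] / 0.424781 = 0.976220
d₂ = d₁ − σ√T = 0.976220 − 0.424781 = 0.551439
N(d₁) = 0.835522,  N(d₂) = 0.709334,  e^(−rT) = 0.924243
E₀ = V₀·N(d₁) − D·e^(−rT)·N(d₂)
   = 513.0752·0.835522 − 401.3133·0.924243·0.709334 = 165.586124
B₀ = V₀ − E₀ = 513.0752 − 165.586124 = 347.489076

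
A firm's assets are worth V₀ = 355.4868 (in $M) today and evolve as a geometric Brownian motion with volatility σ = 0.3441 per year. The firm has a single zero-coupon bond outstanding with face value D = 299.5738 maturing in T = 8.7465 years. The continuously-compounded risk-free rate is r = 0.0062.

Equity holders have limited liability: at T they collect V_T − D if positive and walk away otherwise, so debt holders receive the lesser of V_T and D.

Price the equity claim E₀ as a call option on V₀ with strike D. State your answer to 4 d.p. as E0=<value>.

d₁ = [ln(V₀/D) + (r + σ²/2)T] / (σ√T)
   = [ln(355.4868/299.5738) + (0.0062 + 0.5·0.3441²)·8.7465] / (0.3441·√8.7465)
   = [0.171127 + 0.572042] / 1.017658 = 0.730274
d₂ = d₁ − σ√T = 0.730274 − 1.017658 = -0.287384
N(d₁) = 0.767389,  N(d₂) = 0.386909,  e^(−rT) = 0.947216
E₀ = V₀·N(d₁) − D·e^(−rT)·N(d₂)
   = 355.4868·0.767389 − 299.5738·0.947216·0.386909 = 163.006778

E0=163.0068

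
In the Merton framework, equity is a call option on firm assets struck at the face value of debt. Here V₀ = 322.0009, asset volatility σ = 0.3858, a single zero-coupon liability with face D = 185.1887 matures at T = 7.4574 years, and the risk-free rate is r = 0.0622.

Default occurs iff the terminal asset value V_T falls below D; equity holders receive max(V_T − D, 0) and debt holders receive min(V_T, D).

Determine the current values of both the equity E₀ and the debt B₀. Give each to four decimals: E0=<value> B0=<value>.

d₁ = [ln(V₀/D) + (r + σ²/2)T] / (σ√T)
   = [ln(322.0009/185.1887) + (0.0622 + 0.5·0.3858²)·7.4574] / (0.3858·√7.4574)
   = [0.553179 + 1.018836] / 1.053552 = 1.492110
d₂ = d₁ − σ√T = 1.492110 − 1.053552 = 0.438558
N(d₁) = 0.932165,  N(d₂) = 0.669509,  e^(−rT) = 0.628858
E₀ = V₀·N(d₁) − D·e^(−rT)·N(d₂)
   = 322.0009·0.932165 − 185.1887·0.628858·0.669509 = 222.188669
B₀ = V₀ − E₀ = 322.0009 − 222.188669 = 99.812231

E0=222.1887 B0=99.8122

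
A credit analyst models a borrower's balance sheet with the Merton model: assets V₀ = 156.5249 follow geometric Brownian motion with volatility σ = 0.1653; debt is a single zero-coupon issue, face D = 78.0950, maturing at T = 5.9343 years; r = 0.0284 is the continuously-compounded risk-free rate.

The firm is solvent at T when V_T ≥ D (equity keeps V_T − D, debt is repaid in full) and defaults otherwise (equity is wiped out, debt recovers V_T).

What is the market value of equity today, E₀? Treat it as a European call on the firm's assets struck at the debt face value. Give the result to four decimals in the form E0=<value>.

E0=90.7719

d₁ = [ln(V₀/D) + (r + σ²/2)T] / (σ√T)
   = [ln(156.5249/78.0950) + (0.0284 + 0.5·0.1653²)·5.9343] / (0.1653·√5.9343)
   = [0.695289 + 0.249609] / 0.402678 = 2.346536
d₂ = d₁ − σ√T = 2.346536 − 0.402678 = 1.943859
N(d₁) = 0.990526,  N(d₂) = 0.974044,  e^(−rT) = 0.844902
E₀ = V₀·N(d₁) − D·e^(−rT)·N(d₂)
   = 156.5249·0.990526 − 78.0950·0.844902·0.974044 = 90.771926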